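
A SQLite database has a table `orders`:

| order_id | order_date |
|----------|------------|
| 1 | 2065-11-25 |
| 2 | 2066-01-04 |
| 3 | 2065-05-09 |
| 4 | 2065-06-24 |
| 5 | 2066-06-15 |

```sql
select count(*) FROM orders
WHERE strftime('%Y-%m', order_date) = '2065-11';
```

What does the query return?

Rows with year-month 2065-11: 2065-11-25 → 1.

1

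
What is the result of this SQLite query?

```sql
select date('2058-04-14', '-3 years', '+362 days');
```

2056-04-10

Adding -3 years to 2058-04-14 gives 2055-04-14.
Applying '+362 days' to 2055-04-14: counting 362 days forward gives 2056-04-10.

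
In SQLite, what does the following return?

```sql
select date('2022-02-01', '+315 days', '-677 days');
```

2021-02-04

Applying '+315 days' to 2022-02-01: counting 315 days forward gives 2022-12-13.
Applying '-677 days' to 2022-12-13: counting 677 days back gives 2021-02-04.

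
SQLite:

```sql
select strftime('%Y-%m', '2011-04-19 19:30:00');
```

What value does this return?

`%Y-%m` extracts the year-month: 2011-04.

2011-04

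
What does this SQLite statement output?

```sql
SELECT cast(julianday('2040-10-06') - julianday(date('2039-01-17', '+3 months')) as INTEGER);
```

538

Adding +3 months to 2039-01-17 gives 2039-04-17.
13 days remain in April 2039 after the 17th (30 − 17).
Full months from May 2039 through September 2040 contribute their day counts.
Then 6 days into October 2040.
Total: 13 + 31 + 30 + 31 + 31 + 30 + 31 + 30 + 31 + 31 + 29 + 31 + 30 + 31 + 30 + 31 + 31 + 30 + 6 = 538.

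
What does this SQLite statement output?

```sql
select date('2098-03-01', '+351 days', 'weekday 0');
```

Applying '+351 days' to 2098-03-01: counting 351 days forward gives 2099-02-15.
`weekday 0` advances to the next Sunday; 2099-02-15 is already a Sunday, so it stays at 2099-02-15.

2099-02-15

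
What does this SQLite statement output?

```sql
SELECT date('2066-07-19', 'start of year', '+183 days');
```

2066-07-03

`start of year` rewinds 2066-07-19 to 2066-01-01.
Applying '+183 days' to 2066-01-01: counting 183 days forward gives 2066-07-03.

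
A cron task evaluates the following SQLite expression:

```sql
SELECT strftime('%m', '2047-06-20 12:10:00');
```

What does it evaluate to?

06

`%m` extracts the 2-digit month (01-12): 06.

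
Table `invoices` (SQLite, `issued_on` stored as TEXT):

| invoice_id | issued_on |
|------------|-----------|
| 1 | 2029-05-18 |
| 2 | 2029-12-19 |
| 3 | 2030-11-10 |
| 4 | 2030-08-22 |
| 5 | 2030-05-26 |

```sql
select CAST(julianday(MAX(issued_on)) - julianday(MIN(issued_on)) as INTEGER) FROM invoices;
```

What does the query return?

541

MIN = 2029-05-18, MAX = 2030-11-10.
13 days remain in May 2029 after the 18th (31 − 18).
Full months from June 2029 through October 2030 contribute their day counts.
Then 10 days into November 2030.
Total: 13 + 30 + 31 + 31 + 30 + 31 + 30 + 31 + 31 + 28 + 31 + 30 + 31 + 30 + 31 + 31 + 30 + 31 + 10 = 541.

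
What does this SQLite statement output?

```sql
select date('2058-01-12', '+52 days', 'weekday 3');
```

Applying '+52 days' to 2058-01-12: counting 52 days forward gives 2058-03-05.
`weekday 3` advances to the next Wednesday; 2058-03-05 is a Tuesday, so it moves forward to 2058-03-06.

2058-03-06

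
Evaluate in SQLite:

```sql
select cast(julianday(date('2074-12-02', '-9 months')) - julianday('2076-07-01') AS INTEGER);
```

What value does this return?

Adding -9 months to 2074-12-02 gives 2074-03-02.
29 days remain in March 2074 after the 2nd (31 − 2).
Full months from April 2074 through June 2076 contribute their day counts.
Then 1 day into July 2076.
Total: 29 + 30 + 31 + 30 + 31 + 31 + 30 + 31 + 30 + 31 + 31 + 28 + 31 + 30 + 31 + 30 + 31 + 31 + 30 + 31 + 30 + 31 + 31 + 29 + 31 + 30 + 31 + 30 + 1 = 852.
The subtraction is earlier − later, so the result is −852 → -852.

-852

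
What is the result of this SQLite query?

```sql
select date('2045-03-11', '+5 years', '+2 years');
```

Adding +5 years to 2045-03-11 gives 2050-03-11.
Adding +2 years to 2050-03-11 gives 2052-03-11.

2052-03-11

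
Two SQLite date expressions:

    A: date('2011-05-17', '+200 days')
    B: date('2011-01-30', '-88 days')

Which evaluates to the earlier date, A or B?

A = 2011-12-03.
B = 2010-11-03.
B is earlier.

B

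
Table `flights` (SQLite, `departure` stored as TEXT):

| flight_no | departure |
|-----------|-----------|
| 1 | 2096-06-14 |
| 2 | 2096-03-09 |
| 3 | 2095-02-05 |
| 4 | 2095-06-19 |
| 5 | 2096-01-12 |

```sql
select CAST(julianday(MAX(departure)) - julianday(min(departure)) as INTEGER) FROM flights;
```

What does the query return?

MIN = 2095-02-05, MAX = 2096-06-14.
23 days remain in February 2095 after the 5th (28 − 5).
Full months from March 2095 through May 2096 contribute their day counts.
Then 14 days into June 2096.
Total: 23 + 31 + 30 + 31 + 30 + 31 + 31 + 30 + 31 + 30 + 31 + 31 + 29 + 31 + 30 + 31 + 14 = 495.

495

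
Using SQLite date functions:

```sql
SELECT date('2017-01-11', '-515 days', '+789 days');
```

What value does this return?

2017-10-12

Applying '-515 days' to 2017-01-11: counting 515 days back gives 2015-08-15.
Applying '+789 days' to 2015-08-15: counting 789 days forward gives 2017-10-12.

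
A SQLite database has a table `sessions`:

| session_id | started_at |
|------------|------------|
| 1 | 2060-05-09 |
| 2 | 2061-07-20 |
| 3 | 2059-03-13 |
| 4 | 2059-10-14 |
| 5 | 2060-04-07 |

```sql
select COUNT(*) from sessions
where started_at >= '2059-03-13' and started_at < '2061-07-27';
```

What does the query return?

5

Rows in [2059-03-13, 2061-07-27): 2060-05-09, 2061-07-20, 2059-03-13, 2059-10-14, 2060-04-07 → 5 rows.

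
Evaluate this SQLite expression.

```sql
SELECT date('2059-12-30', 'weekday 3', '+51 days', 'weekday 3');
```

`weekday 3` advances to the next Wednesday; 2059-12-30 is a Tuesday, so it moves forward to 2059-12-31.
Applying '+51 days' to 2059-12-31: counting 51 days forward gives 2060-02-20.
`weekday 3` advances to the next Wednesday; 2060-02-20 is a Friday, so it moves forward to 2060-02-25.

2060-02-25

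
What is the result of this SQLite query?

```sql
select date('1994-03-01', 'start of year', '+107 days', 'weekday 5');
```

`start of year` rewinds 1994-03-01 to 1994-01-01.
Applying '+107 days' to 1994-01-01: counting 107 days forward gives 1994-04-18.
`weekday 5` advances to the next Friday; 1994-04-18 is a Monday, so it moves forward to 1994-04-22.

1994-04-22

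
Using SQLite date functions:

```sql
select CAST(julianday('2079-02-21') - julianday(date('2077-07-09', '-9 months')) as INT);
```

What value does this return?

Adding -9 months to 2077-07-09 gives 2076-10-09.
22 days remain in October 2076 after the 9th (31 − 9).
Full months from November 2076 through January 2079 contribute their day counts.
Then 21 days into February 2079.
Total: 22 + 30 + 31 + 31 + 28 + 31 + 30 + 31 + 30 + 31 + 31 + 30 + 31 + 30 + 31 + 31 + 28 + 31 + 30 + 31 + 30 + 31 + 31 + 30 + 31 + 30 + 31 + 31 + 21 = 865.

865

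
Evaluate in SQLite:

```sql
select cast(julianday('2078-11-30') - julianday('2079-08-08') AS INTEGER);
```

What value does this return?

-251

0 days remain in November 2078 after the 30th (30 − 30).
Full months from December 2078 through July 2079 contribute their day counts.
Then 8 days into August 2079.
Total: 0 + 31 + 31 + 28 + 31 + 30 + 31 + 30 + 31 + 8 = 251.
The subtraction is earlier − later, so the result is −251 → -251.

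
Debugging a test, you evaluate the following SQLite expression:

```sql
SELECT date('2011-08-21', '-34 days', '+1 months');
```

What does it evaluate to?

Going back 21 days from 2011-08-21 reaches 2011-07-31 (last day of July, 31 days).
Going back 13 days within July lands on 2011-07-18.
Adding +1 month to 2011-07-18 gives 2011-08-18.

2011-08-18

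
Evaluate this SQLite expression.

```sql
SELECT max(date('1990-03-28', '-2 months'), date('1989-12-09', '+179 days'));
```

1990-06-06

date('1990-03-28', '-2 months') → 1990-01-28.
date('1989-12-09', '+179 days') → 1990-06-06.
Later of the two is 1990-06-06.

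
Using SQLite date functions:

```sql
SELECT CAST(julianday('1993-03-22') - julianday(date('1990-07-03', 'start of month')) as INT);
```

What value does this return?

`start of month` rewinds 1990-07-03 to 1990-07-01.
30 days remain in July 1990 after the 1st (31 − 1).
Full months from August 1990 through February 1993 contribute their day counts.
Then 22 days into March 1993.
Total: 30 + 31 + 30 + 31 + 30 + 31 + 31 + 28 + 31 + 30 + 31 + 30 + 31 + 31 + 30 + 31 + 30 + 31 + 31 + 29 + 31 + 30 + 31 + 30 + 31 + 31 + 30 + 31 + 30 + 31 + 31 + 28 + 22 = 995.

995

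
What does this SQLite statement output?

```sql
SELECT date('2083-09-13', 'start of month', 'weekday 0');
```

`start of month` rewinds 2083-09-13 to 2083-09-01.
`weekday 0` advances to the next Sunday; 2083-09-01 is a Wednesday, so it moves forward to 2083-09-05.

2083-09-05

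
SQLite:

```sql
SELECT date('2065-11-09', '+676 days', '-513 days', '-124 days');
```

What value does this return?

2065-12-18

Applying '+676 days' to 2065-11-09: counting 676 days forward gives 2067-09-16.
Applying '-513 days' to 2067-09-16: counting 513 days back gives 2066-04-21.
Applying '-124 days' to 2066-04-21: counting 124 days back gives 2065-12-18.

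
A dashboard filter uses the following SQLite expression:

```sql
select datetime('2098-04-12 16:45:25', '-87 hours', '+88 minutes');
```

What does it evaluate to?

2098-04-09 03:13:25

-87 hours from 2098-04-12 16:45:25 is 2098-04-09 01:45:25 (crosses midnight).
88 minutes = 1h 28m; +88 minutes from 2098-04-09 01:45:25 is 2098-04-09 03:13:25.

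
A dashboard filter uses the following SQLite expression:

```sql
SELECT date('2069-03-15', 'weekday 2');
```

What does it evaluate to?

2069-03-19

`weekday 2` advances to the next Tuesday; 2069-03-15 is a Friday, so it moves forward to 2069-03-19.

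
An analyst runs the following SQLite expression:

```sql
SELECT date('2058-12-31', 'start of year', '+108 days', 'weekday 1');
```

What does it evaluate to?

`start of year` rewinds 2058-12-31 to 2058-01-01.
Applying '+108 days' to 2058-01-01: counting 108 days forward gives 2058-04-19.
`weekday 1` advances to the next Monday; 2058-04-19 is a Friday, so it moves forward to 2058-04-22.

2058-04-22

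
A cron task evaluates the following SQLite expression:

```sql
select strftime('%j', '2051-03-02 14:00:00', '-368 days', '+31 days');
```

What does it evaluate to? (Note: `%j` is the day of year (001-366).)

First apply '-368 days', '+31 days': 2051-03-02 14:00:00 → 2050-03-30 14:00:00.
Day-of-year for 2050-03-30: days since 2050-01-01 inclusive = 89, zero-padded to 089.

089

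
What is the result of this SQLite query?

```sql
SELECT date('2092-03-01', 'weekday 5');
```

2092-03-07

`weekday 5` advances to the next Friday; 2092-03-01 is a Saturday, so it moves forward to 2092-03-07.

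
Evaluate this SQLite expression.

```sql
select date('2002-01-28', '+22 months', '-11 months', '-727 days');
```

2000-12-31

Adding +22 months to 2002-01-28 gives 2003-11-28.
Adding -11 months to 2003-11-28 gives 2002-12-28.
Applying '-727 days' to 2002-12-28: counting 727 days back gives 2000-12-31.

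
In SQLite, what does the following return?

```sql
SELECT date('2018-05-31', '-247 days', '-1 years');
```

Applying '-247 days' to 2018-05-31: counting 247 days back gives 2017-09-26.
Adding -1 year to 2017-09-26 gives 2016-09-26.

2016-09-26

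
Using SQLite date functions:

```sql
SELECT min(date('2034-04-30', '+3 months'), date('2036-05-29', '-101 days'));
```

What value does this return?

2034-07-30

date('2034-04-30', '+3 months') → 2034-07-30.
date('2036-05-29', '-101 days') → 2036-02-18.
Earlier of the two is 2034-07-30.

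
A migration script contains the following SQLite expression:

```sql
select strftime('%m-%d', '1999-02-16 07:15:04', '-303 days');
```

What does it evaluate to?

First apply '-303 days': 1999-02-16 07:15:04 → 1998-04-19 07:15:04.
`%m-%d` extracts the month-day: 04-19.

04-19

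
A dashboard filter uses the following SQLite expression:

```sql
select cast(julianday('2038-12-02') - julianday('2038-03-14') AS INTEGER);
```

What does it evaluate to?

263

17 days remain in March 2038 after the 14th (31 − 14).
Full months from April 2038 through November 2038 contribute their day counts.
Then 2 days into December 2038.
Total: 17 + 30 + 31 + 30 + 31 + 31 + 30 + 31 + 30 + 2 = 263.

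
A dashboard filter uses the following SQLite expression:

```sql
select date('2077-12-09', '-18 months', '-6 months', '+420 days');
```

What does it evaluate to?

2077-02-01

Adding -18 months to 2077-12-09 gives 2076-06-09.
Adding -6 months to 2076-06-09 gives 2075-12-09.
Applying '+420 days' to 2075-12-09: counting 420 days forward gives 2077-02-01.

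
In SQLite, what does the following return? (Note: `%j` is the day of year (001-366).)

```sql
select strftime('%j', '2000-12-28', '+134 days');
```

First apply '+134 days': 2000-12-28 → 2001-05-11.
Day-of-year for 2001-05-11: days since 2001-01-01 inclusive = 131, zero-padded to 131.

131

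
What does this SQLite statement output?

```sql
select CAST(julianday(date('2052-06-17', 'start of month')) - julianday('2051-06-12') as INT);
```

`start of month` rewinds 2052-06-17 to 2052-06-01.
18 days remain in June 2051 after the 12th (30 − 12).
Full months from July 2051 through May 2052 contribute their day counts.
Then 1 day into June 2052.
Total: 18 + 31 + 31 + 30 + 31 + 30 + 31 + 31 + 29 + 31 + 30 + 31 + 1 = 355.

355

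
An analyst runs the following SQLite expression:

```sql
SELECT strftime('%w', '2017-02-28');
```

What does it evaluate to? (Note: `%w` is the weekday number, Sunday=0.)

2017-02-28 is a Tuesday; with Sunday=0 that is 2.

2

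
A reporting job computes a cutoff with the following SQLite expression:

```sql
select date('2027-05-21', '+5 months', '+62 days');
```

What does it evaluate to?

2027-12-22

Adding +5 months to 2027-05-21 gives 2027-10-21.
Applying '+62 days' to 2027-10-21: counting 62 days forward gives 2027-12-22.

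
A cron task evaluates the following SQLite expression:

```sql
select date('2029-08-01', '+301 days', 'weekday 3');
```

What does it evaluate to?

Applying '+301 days' to 2029-08-01: counting 301 days forward gives 2030-05-29.
`weekday 3` advances to the next Wednesday; 2030-05-29 is already a Wednesday, so it stays at 2030-05-29.

2030-05-29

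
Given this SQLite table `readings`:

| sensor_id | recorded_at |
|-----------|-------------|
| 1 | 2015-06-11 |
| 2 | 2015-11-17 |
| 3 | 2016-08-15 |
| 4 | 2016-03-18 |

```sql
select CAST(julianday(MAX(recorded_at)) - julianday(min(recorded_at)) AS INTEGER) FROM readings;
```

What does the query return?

431

MIN = 2015-06-11, MAX = 2016-08-15.
19 days remain in June 2015 after the 11th (30 − 11).
Full months from July 2015 through July 2016 contribute their day counts.
Then 15 days into August 2016.
Total: 19 + 31 + 31 + 30 + 31 + 30 + 31 + 31 + 29 + 31 + 30 + 31 + 30 + 31 + 15 = 431.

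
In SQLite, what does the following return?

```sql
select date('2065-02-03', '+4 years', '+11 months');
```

Adding +4 years to 2065-02-03 gives 2069-02-03.
Adding +11 months to 2069-02-03 gives 2070-01-03.

2070-01-03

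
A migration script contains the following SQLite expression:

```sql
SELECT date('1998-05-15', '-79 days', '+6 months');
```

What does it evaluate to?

1998-08-25

Applying '-79 days' to 1998-05-15: counting 79 days back gives 1998-02-25.
Adding +6 months to 1998-02-25 gives 1998-08-25.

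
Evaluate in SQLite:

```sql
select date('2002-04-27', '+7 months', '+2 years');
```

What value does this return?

2004-11-27

Adding +7 months to 2002-04-27 gives 2002-11-27.
Adding +2 years to 2002-11-27 gives 2004-11-27.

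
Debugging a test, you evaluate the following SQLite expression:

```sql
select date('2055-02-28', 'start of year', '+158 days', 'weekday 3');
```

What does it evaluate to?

2055-06-09

`start of year` rewinds 2055-02-28 to 2055-01-01.
Applying '+158 days' to 2055-01-01: counting 158 days forward gives 2055-06-08.
`weekday 3` advances to the next Wednesday; 2055-06-08 is a Tuesday, so it moves forward to 2055-06-09.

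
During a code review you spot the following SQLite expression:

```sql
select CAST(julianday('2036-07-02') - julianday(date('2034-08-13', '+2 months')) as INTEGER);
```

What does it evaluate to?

628

Adding +2 months to 2034-08-13 gives 2034-10-13.
18 days remain in October 2034 after the 13th (31 − 13).
Full months from November 2034 through June 2036 contribute their day counts.
Then 2 days into July 2036.
Total: 18 + 30 + 31 + 31 + 28 + 31 + 30 + 31 + 30 + 31 + 31 + 30 + 31 + 30 + 31 + 31 + 29 + 31 + 30 + 31 + 30 + 2 = 628.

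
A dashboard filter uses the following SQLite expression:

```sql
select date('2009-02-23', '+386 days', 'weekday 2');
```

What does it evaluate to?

Applying '+386 days' to 2009-02-23: counting 386 days forward gives 2010-03-16.
`weekday 2` advances to the next Tuesday; 2010-03-16 is already a Tuesday, so it stays at 2010-03-16.

2010-03-16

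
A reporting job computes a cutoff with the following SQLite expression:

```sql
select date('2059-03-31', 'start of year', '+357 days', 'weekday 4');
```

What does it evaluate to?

`start of year` rewinds 2059-03-31 to 2059-01-01.
Applying '+357 days' to 2059-01-01: counting 357 days forward gives 2059-12-24.
`weekday 4` advances to the next Thursday; 2059-12-24 is a Wednesday, so it moves forward to 2059-12-25.

2059-12-25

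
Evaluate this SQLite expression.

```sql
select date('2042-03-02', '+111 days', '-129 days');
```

Applying '+111 days' to 2042-03-02: counting 111 days forward gives 2042-06-21.
Applying '-129 days' to 2042-06-21: counting 129 days back gives 2042-02-12.

2042-02-12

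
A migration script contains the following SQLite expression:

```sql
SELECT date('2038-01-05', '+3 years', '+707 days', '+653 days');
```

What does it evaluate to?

Adding +3 years to 2038-01-05 gives 2041-01-05.
Applying '+707 days' to 2041-01-05: counting 707 days forward gives 2042-12-13.
Applying '+653 days' to 2042-12-13: counting 653 days forward gives 2044-09-26.

2044-09-26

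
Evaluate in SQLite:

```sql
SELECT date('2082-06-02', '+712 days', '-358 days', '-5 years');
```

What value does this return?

2078-05-22

Applying '+712 days' to 2082-06-02: counting 712 days forward gives 2084-05-14.
Applying '-358 days' to 2084-05-14: counting 358 days back gives 2083-05-22.
Adding -5 years to 2083-05-22 gives 2078-05-22.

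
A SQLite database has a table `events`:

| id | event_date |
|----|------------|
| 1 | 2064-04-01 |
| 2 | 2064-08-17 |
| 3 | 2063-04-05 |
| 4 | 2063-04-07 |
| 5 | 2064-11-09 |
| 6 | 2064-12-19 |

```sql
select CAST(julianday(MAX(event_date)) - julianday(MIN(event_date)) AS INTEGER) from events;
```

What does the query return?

MIN = 2063-04-05, MAX = 2064-12-19.
25 days remain in April 2063 after the 5th (30 − 5).
Full months from May 2063 through November 2064 contribute their day counts.
Then 19 days into December 2064.
Total: 25 + 31 + 30 + 31 + 31 + 30 + 31 + 30 + 31 + 31 + 29 + 31 + 30 + 31 + 30 + 31 + 31 + 30 + 31 + 30 + 19 = 624.

624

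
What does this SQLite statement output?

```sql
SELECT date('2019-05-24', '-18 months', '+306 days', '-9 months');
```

2017-12-26

Adding -18 months to 2019-05-24 gives 2017-11-24.
Applying '+306 days' to 2017-11-24: counting 306 days forward gives 2018-09-26.
Adding -9 months to 2018-09-26 gives 2017-12-26.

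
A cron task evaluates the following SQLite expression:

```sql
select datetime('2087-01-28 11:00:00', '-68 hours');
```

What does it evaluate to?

2087-01-25 15:00:00

-68 hours from 2087-01-28 11:00:00 is 2087-01-25 15:00:00 (crosses midnight).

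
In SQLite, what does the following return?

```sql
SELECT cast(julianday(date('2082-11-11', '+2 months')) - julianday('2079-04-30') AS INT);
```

1352

Adding +2 months to 2082-11-11 gives 2083-01-11.
0 days remain in April 2079 after the 30th (30 − 30).
Full months from May 2079 through December 2082 contribute their day counts.
Then 11 days into January 2083.
Total: 0 + 31 + 30 + 31 + 31 + 30 + 31 + 30 + 31 + 31 + 29 + 31 + 30 + 31 + 30 + 31 + 31 + 30 + 31 + 30 + 31 + 31 + 28 + 31 + 30 + 31 + 30 + 31 + 31 + 30 + 31 + 30 + 31 + 31 + 28 + 31 + 30 + 31 + 30 + 31 + 31 + 30 + 31 + 30 + 31 + 11 = 1352.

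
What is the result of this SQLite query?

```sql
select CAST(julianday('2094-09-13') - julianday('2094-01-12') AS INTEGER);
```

19 days remain in January 2094 after the 12th (31 − 12).
Full months from February 2094 through August 2094 contribute their day counts.
Then 13 days into September 2094.
Total: 19 + 28 + 31 + 30 + 31 + 30 + 31 + 31 + 13 = 244.

244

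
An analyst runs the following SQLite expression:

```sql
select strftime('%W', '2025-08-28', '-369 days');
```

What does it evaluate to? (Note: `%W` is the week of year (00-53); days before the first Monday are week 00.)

34

First apply '-369 days': 2025-08-28 → 2024-08-24.
2024-08-24 is a Saturday. SQLite's %W counts Mondays since the year started; the result is 34.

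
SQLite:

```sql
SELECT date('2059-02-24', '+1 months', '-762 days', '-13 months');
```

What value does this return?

2056-01-20

Adding +1 month to 2059-02-24 gives 2059-03-24.
Applying '-762 days' to 2059-03-24: counting 762 days back gives 2057-02-20.
Adding -13 months to 2057-02-20 gives 2056-01-20.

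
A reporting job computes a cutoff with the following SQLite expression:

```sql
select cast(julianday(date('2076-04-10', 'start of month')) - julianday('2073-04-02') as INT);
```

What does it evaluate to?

1095

`start of month` rewinds 2076-04-10 to 2076-04-01.
28 days remain in April 2073 after the 2nd (30 − 2).
Full months from May 2073 through March 2076 contribute their day counts.
Then 1 day into April 2076.
Total: 28 + 31 + 30 + 31 + 31 + 30 + 31 + 30 + 31 + 31 + 28 + 31 + 30 + 31 + 30 + 31 + 31 + 30 + 31 + 30 + 31 + 31 + 28 + 31 + 30 + 31 + 30 + 31 + 31 + 30 + 31 + 30 + 31 + 31 + 29 + 31 + 1 = 1095.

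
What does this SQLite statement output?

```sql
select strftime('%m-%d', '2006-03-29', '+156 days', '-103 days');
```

05-21

First apply '+156 days', '-103 days': 2006-03-29 → 2006-05-21.
`%m-%d` extracts the month-day: 05-21.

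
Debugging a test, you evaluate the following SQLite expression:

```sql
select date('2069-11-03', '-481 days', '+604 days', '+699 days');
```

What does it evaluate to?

2072-02-03

Applying '-481 days' to 2069-11-03: counting 481 days back gives 2068-07-10.
Applying '+604 days' to 2068-07-10: counting 604 days forward gives 2070-03-06.
Applying '+699 days' to 2070-03-06: counting 699 days forward gives 2072-02-03.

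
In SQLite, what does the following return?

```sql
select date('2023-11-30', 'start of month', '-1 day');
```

2023-10-31

`start of month` rewinds 2023-11-30 to 2023-11-01.
Going back 1 day from 2023-11-01 reaches 2023-10-31 (last day of October, 31 days).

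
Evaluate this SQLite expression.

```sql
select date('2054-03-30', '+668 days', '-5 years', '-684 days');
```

2049-03-14

Applying '+668 days' to 2054-03-30: counting 668 days forward gives 2056-01-27.
Adding -5 years to 2056-01-27 gives 2051-01-27.
Applying '-684 days' to 2051-01-27: counting 684 days back gives 2049-03-14.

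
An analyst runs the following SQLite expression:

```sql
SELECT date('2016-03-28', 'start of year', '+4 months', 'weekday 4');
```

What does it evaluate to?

2016-05-05

`start of year` rewinds 2016-03-28 to 2016-01-01.
Adding +4 months to 2016-01-01 gives 2016-05-01.
`weekday 4` advances to the next Thursday; 2016-05-01 is a Sunday, so it moves forward to 2016-05-05.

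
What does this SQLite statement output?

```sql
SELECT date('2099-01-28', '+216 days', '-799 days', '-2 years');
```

Applying '+216 days' to 2099-01-28: counting 216 days forward gives 2099-09-01.
Applying '-799 days' to 2099-09-01: counting 799 days back gives 2097-06-24.
Adding -2 years to 2097-06-24 gives 2095-06-24.

2095-06-24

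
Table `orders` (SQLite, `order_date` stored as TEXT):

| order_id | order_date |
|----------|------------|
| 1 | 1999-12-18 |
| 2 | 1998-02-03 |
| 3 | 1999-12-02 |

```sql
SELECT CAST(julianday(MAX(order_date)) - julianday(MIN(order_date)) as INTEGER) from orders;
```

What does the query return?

683

MIN = 1998-02-03, MAX = 1999-12-18.
25 days remain in February 1998 after the 3rd (28 − 3).
Full months from March 1998 through November 1999 contribute their day counts.
Then 18 days into December 1999.
Total: 25 + 31 + 30 + 31 + 30 + 31 + 31 + 30 + 31 + 30 + 31 + 31 + 28 + 31 + 30 + 31 + 30 + 31 + 31 + 30 + 31 + 30 + 18 = 683.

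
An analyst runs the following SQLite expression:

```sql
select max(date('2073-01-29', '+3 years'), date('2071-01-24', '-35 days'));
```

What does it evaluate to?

2076-01-29

date('2073-01-29', '+3 years') → 2076-01-29.
date('2071-01-24', '-35 days') → 2070-12-20.
Later of the two is 2076-01-29.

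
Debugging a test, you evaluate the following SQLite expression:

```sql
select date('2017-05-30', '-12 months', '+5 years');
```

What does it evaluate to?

2021-05-30

Adding -12 months to 2017-05-30 gives 2016-05-30.
Adding +5 years to 2016-05-30 gives 2021-05-30.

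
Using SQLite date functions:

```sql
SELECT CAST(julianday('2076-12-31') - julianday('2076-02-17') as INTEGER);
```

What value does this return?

318

12 days remain in February 2076 after the 17th (29 − 17).
Full months from March 2076 through November 2076 contribute their day counts.
Then 31 days into December 2076.
Total: 12 + 31 + 30 + 31 + 30 + 31 + 31 + 30 + 31 + 30 + 31 = 318.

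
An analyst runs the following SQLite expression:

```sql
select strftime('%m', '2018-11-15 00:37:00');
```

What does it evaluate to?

11

`%m` extracts the 2-digit month (01-12): 11.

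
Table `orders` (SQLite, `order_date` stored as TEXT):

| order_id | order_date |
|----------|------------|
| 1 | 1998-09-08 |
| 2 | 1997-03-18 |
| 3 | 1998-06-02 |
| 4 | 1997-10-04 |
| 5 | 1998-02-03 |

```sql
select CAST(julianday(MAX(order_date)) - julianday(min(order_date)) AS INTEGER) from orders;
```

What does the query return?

539

MIN = 1997-03-18, MAX = 1998-09-08.
13 days remain in March 1997 after the 18th (31 − 18).
Full months from April 1997 through August 1998 contribute their day counts.
Then 8 days into September 1998.
Total: 13 + 30 + 31 + 30 + 31 + 31 + 30 + 31 + 30 + 31 + 31 + 28 + 31 + 30 + 31 + 30 + 31 + 31 + 8 = 539.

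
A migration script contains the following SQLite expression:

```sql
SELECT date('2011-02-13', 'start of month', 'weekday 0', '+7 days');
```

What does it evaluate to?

`start of month` rewinds 2011-02-13 to 2011-02-01.
`weekday 0` advances to the next Sunday; 2011-02-01 is a Tuesday, so it moves forward to 2011-02-06.
Advancing 7 more days within February lands on 2011-02-13.

2011-02-13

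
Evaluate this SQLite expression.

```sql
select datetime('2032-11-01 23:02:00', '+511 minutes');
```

511 minutes = 8h 31m; +511 minutes from 2032-11-01 23:02:00 is 2032-11-02 07:33:00 (crosses midnight).

2032-11-02 07:33:00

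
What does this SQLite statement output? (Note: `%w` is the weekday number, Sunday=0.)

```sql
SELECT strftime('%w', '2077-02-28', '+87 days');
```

First apply '+87 days': 2077-02-28 → 2077-05-26.
2077-05-26 is a Wednesday; with Sunday=0 that is 3.

3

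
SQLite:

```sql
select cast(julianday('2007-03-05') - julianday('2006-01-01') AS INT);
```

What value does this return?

428

30 days remain in January 2006 after the 1st (31 − 1).
Full months from February 2006 through February 2007 contribute their day counts.
Then 5 days into March 2007.
Total: 30 + 28 + 31 + 30 + 31 + 30 + 31 + 31 + 30 + 31 + 30 + 31 + 31 + 28 + 5 = 428.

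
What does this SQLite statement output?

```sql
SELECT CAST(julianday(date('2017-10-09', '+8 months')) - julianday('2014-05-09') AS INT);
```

1492

Adding +8 months to 2017-10-09 gives 2018-06-09.
22 days remain in May 2014 after the 9th (31 − 9).
Full months from June 2014 through May 2018 contribute their day counts.
Then 9 days into June 2018.
Total: 22 + 30 + 31 + 31 + 30 + 31 + 30 + 31 + 31 + 28 + 31 + 30 + 31 + 30 + 31 + 31 + 30 + 31 + 30 + 31 + 31 + 29 + 31 + 30 + 31 + 30 + 31 + 31 + 30 + 31 + 30 + 31 + 31 + 28 + 31 + 30 + 31 + 30 + 31 + 31 + 30 + 31 + 30 + 31 + 31 + 28 + 31 + 30 + 31 + 9 = 1492.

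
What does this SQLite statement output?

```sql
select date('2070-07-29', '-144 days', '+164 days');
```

2070-08-18

Applying '-144 days' to 2070-07-29: counting 144 days back gives 2070-03-07.
Applying '+164 days' to 2070-03-07: counting 164 days forward gives 2070-08-18.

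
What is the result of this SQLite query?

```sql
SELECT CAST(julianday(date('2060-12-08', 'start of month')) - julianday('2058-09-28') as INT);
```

`start of month` rewinds 2060-12-08 to 2060-12-01.
2 days remain in September 2058 after the 28th (30 − 28).
Full months from October 2058 through November 2060 contribute their day counts.
Then 1 day into December 2060.
Total: 2 + 31 + 30 + 31 + 31 + 28 + 31 + 30 + 31 + 30 + 31 + 31 + 30 + 31 + 30 + 31 + 31 + 29 + 31 + 30 + 31 + 30 + 31 + 31 + 30 + 31 + 30 + 1 = 795.

795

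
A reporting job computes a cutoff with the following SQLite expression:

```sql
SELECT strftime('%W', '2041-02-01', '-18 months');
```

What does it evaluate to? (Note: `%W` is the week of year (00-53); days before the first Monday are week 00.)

31

First apply '-18 months': 2041-02-01 → 2039-08-01.
2039-08-01 is a Monday. SQLite's %W counts Mondays since the year started; the result is 31.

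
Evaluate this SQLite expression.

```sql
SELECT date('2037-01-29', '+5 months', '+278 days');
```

2038-04-03

Adding +5 months to 2037-01-29 gives 2037-06-29.
Applying '+278 days' to 2037-06-29: counting 278 days forward gives 2038-04-03.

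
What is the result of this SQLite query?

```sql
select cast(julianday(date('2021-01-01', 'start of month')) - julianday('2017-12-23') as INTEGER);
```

1105

`start of month` rewinds 2021-01-01 to 2021-01-01.
8 days remain in December 2017 after the 23rd (31 − 23).
Full months from January 2018 through December 2020 contribute their day counts.
Then 1 day into January 2021.
Total: 8 + 31 + 28 + 31 + 30 + 31 + 30 + 31 + 31 + 30 + 31 + 30 + 31 + 31 + 28 + 31 + 30 + 31 + 30 + 31 + 31 + 30 + 31 + 30 + 31 + 31 + 29 + 31 + 30 + 31 + 30 + 31 + 31 + 30 + 31 + 30 + 31 + 1 = 1105.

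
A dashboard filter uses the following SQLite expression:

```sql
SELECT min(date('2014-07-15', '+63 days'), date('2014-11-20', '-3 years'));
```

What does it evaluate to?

date('2014-07-15', '+63 days') → 2014-09-16.
date('2014-11-20', '-3 years') → 2011-11-20.
Earlier of the two is 2011-11-20.

2011-11-20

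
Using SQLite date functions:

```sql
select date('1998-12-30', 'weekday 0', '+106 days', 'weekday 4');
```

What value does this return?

1999-04-22

`weekday 0` advances to the next Sunday; 1998-12-30 is a Wednesday, so it moves forward to 1999-01-03.
Applying '+106 days' to 1999-01-03: counting 106 days forward gives 1999-04-19.
`weekday 4` advances to the next Thursday; 1999-04-19 is a Monday, so it moves forward to 1999-04-22.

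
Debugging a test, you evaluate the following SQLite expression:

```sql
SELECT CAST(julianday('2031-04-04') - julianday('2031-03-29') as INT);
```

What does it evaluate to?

6

2 days remain in March 2031 after the 29th (31 − 29).
Then 4 days into April 2031.
Total: 2 + 4 = 6.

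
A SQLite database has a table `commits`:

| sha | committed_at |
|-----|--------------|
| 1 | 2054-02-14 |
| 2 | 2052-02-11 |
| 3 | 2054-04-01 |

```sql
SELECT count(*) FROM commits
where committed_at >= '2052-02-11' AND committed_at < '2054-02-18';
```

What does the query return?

2

Rows in [2052-02-11, 2054-02-18): 2054-02-14, 2052-02-11 → 2 rows.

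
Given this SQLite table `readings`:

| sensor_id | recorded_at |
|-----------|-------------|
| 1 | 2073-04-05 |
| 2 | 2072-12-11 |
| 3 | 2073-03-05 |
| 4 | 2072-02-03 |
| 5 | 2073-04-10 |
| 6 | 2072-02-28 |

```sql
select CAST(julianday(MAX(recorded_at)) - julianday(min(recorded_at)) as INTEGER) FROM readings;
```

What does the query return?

432

MIN = 2072-02-03, MAX = 2073-04-10.
26 days remain in February 2072 after the 3rd (29 − 3).
Full months from March 2072 through March 2073 contribute their day counts.
Then 10 days into April 2073.
Total: 26 + 31 + 30 + 31 + 30 + 31 + 31 + 30 + 31 + 30 + 31 + 31 + 28 + 31 + 10 = 432.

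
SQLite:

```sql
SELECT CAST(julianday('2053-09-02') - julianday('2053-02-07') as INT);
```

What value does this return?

21 days remain in February 2053 after the 7th (28 − 7).
Full months from March 2053 through August 2053 contribute their day counts.
Then 2 days into September 2053.
Total: 21 + 31 + 30 + 31 + 30 + 31 + 31 + 2 = 207.

207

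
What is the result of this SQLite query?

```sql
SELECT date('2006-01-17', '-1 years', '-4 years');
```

2001-01-17

Adding -1 year to 2006-01-17 gives 2005-01-17.
Adding -4 years to 2005-01-17 gives 2001-01-17.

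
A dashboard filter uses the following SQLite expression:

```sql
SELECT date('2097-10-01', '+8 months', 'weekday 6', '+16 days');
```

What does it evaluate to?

Adding +8 months to 2097-10-01 gives 2098-06-01.
`weekday 6` advances to the next Saturday; 2098-06-01 is a Sunday, so it moves forward to 2098-06-07.
Advancing 16 more days within June lands on 2098-06-23.

2098-06-23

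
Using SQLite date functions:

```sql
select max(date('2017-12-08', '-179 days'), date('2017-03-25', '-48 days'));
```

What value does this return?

2017-06-12

date('2017-12-08', '-179 days') → 2017-06-12.
date('2017-03-25', '-48 days') → 2017-02-05.
Later of the two is 2017-06-12.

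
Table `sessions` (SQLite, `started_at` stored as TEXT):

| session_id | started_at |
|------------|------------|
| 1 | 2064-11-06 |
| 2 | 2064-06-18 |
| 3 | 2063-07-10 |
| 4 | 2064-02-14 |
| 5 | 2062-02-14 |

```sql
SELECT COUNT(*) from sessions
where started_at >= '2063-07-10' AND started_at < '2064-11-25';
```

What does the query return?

Rows in [2063-07-10, 2064-11-25): 2064-11-06, 2064-06-18, 2063-07-10, 2064-02-14 → 4 rows.

4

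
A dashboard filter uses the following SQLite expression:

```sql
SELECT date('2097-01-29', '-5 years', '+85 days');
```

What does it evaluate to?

Adding -5 years to 2097-01-29 gives 2092-01-29.
Applying '+85 days' to 2092-01-29: counting 85 days forward gives 2092-04-23.

2092-04-23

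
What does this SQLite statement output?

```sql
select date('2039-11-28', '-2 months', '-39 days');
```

2039-08-20

Adding -2 months to 2039-11-28 gives 2039-09-28.
Going back 28 days from 2039-09-28 reaches 2039-08-31 (last day of August, 31 days).
Going back 11 days within August lands on 2039-08-20.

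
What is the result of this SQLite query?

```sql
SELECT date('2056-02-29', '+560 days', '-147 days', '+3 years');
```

Applying '+560 days' to 2056-02-29: counting 560 days forward gives 2057-09-11.
Applying '-147 days' to 2057-09-11: counting 147 days back gives 2057-04-17.
Adding +3 years to 2057-04-17 gives 2060-04-17.

2060-04-17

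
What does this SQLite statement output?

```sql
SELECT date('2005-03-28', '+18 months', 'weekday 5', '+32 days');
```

2006-10-31

Adding +18 months to 2005-03-28 gives 2006-09-28.
`weekday 5` advances to the next Friday; 2006-09-28 is a Thursday, so it moves forward to 2006-09-29.
September 2006 has 30 days; 1 remain after the 29th, so 2 days reach 2006-10-01.
Advancing 30 more days within October lands on 2006-10-31.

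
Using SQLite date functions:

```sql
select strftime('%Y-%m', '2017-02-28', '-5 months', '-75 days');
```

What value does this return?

2016-07

First apply '-5 months', '-75 days': 2017-02-28 → 2016-07-15.
`%Y-%m` extracts the year-month: 2016-07.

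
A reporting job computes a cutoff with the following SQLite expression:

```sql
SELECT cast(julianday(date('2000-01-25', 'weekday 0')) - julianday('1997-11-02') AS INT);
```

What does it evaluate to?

`weekday 0` advances to the next Sunday; 2000-01-25 is a Tuesday, so it moves forward to 2000-01-30.
28 days remain in November 1997 after the 2nd (30 − 2).
Full months from December 1997 through December 1999 contribute their day counts.
Then 30 days into January 2000.
Total: 28 + 31 + 31 + 28 + 31 + 30 + 31 + 30 + 31 + 31 + 30 + 31 + 30 + 31 + 31 + 28 + 31 + 30 + 31 + 30 + 31 + 31 + 30 + 31 + 30 + 31 + 30 = 819.

819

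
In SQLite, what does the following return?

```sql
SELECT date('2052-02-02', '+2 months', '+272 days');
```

2052-12-30

Adding +2 months to 2052-02-02 gives 2052-04-02.
Applying '+272 days' to 2052-04-02: counting 272 days forward gives 2052-12-30.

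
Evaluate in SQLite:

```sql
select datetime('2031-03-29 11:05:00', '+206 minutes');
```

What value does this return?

2031-03-29 14:31:00

206 minutes = 3h 26m; +206 minutes from 2031-03-29 11:05:00 is 2031-03-29 14:31:00.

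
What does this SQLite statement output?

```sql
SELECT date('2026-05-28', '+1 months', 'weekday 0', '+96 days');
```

2026-10-02

Adding +1 month to 2026-05-28 gives 2026-06-28.
`weekday 0` advances to the next Sunday; 2026-06-28 is already a Sunday, so it stays at 2026-06-28.
Applying '+96 days' to 2026-06-28: counting 96 days forward gives 2026-10-02.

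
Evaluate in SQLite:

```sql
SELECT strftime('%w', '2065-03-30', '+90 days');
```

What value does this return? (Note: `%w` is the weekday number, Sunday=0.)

First apply '+90 days': 2065-03-30 → 2065-06-28.
2065-06-28 is a Sunday; with Sunday=0 that is 0.

0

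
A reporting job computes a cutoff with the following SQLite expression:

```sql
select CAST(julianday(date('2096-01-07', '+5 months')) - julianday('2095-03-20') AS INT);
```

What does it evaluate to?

445

Adding +5 months to 2096-01-07 gives 2096-06-07.
11 days remain in March 2095 after the 20th (31 − 20).
Full months from April 2095 through May 2096 contribute their day counts.
Then 7 days into June 2096.
Total: 11 + 30 + 31 + 30 + 31 + 31 + 30 + 31 + 30 + 31 + 31 + 29 + 31 + 30 + 31 + 7 = 445.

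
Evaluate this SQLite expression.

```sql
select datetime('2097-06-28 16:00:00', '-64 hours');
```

-64 hours from 2097-06-28 16:00:00 is 2097-06-26 00:00:00 (crosses midnight).

2097-06-26 00:00:00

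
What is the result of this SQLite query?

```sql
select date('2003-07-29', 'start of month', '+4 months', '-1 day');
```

`start of month` rewinds 2003-07-29 to 2003-07-01.
Adding +4 months to 2003-07-01 gives 2003-11-01.
Going back 1 day from 2003-11-01 reaches 2003-10-31 (last day of October, 31 days).

2003-10-31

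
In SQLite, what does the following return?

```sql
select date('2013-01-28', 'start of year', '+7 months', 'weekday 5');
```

`start of year` rewinds 2013-01-28 to 2013-01-01.
Adding +7 months to 2013-01-01 gives 2013-08-01.
`weekday 5` advances to the next Friday; 2013-08-01 is a Thursday, so it moves forward to 2013-08-02.

2013-08-02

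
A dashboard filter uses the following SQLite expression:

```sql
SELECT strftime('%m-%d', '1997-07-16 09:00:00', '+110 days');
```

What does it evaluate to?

11-03

First apply '+110 days': 1997-07-16 09:00:00 → 1997-11-03 09:00:00.
`%m-%d` extracts the month-day: 11-03.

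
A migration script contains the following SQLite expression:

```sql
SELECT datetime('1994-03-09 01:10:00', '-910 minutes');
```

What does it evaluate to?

1994-03-08 10:00:00

910 minutes = 15h 10m; -910 minutes from 1994-03-09 01:10:00 is 1994-03-08 10:00:00 (crosses midnight).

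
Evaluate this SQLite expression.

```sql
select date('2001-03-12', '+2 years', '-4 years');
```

1999-03-12

Adding +2 years to 2001-03-12 gives 2003-03-12.
Adding -4 years to 2003-03-12 gives 1999-03-12.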